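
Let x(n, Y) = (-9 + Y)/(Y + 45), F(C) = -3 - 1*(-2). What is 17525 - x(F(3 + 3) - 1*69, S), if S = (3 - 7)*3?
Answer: 192782/11 ≈ 17526.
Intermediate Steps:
F(C) = -1 (F(C) = -3 + 2 = -1)
S = -12 (S = -4*3 = -12)
x(n, Y) = (-9 + Y)/(45 + Y)
17525 - x(F(3 + 3) - 1*69, S) = 17525 - (-9 - 12)/(45 - 12) = 17525 - (-21)/33 = 17525 - 1*(-7/11) = 17525 + 7/11 = 192782/11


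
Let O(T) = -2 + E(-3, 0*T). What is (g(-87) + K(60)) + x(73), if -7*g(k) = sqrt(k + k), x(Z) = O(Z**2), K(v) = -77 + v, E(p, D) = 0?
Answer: -19 - I*sqrt(174)/7 ≈ -19.0 - 1.8844*I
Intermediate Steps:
O(T) = -2 (O(T) = -2 + 0 = -2)
x(Z) = -2
g(k) = -sqrt(2)*sqrt(k)/7 (g(k) = -sqrt(k + k)/7 = -sqrt(2)*sqrt(k)/7)
(g(-87) + K(60)) + x(73) = (-sqrt(2)*sqrt(-87)/7 + (-77 + 60)) - 2 = (-sqrt(2)*I*sqrt(87)/7 - 17) - 2 = (-I*sqrt(174)/7 - 17) - 2 = (-17 - I*sqrt(174)/7) - 2 = -19 - I*sqrt(174)/7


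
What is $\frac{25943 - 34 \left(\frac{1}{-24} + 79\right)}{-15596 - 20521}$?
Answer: $- \frac{279101}{433404} \approx -0.64397$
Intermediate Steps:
$\frac{25943 - 34 \left(\frac{1}{-24} + 79\right)}{-15596 - 20521} = \frac{25943 - 34 \left(- \frac{1}{24} + 79\right)}{-36117} = \left(25943 - \frac{32215}{12}\right) \left(- \frac{1}{36117}\right) = \frac{279101}{12} \left(- \frac{1}{36117}\right) = - \frac{279101}{433404}$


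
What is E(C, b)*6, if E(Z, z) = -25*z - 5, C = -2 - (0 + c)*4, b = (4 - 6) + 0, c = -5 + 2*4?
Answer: 270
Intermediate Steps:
c = 3 (c = -5 + 8 = 3)
b = -2 (b = -2 + 0 = -2)
C = -14 (C = -2 - (0 + 3)*4 = -2 - 3*4 = -2 - 1*12 = -2 - 12 = -14)
E(Z, z) = -5 - 25*z
E(C, b)*6 = (-5 - 25*(-2))*6 = (-5 + 50)*6 = 45*6 = 270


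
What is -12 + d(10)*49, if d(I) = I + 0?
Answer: 478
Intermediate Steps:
d(I) = I
-12 + d(10)*49 = -12 + 10*49 = -12 + 490 = 478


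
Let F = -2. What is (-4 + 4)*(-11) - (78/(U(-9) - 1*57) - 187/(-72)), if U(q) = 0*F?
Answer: -1681/1368 ≈ -1.2288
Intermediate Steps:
U(q) = 0 (U(q) = 0*(-2) = 0)
(-4 + 4)*(-11) - (78/(U(-9) - 1*57) - 187/(-72)) = (-4 + 4)*(-11) - (78/(0 - 1*57) - 187/(-72)) = 0*(-11) - (78/(0 - 57) - 187*(-1/72)) = 0 - (78/(-57) + 187/72) = 0 - (78*(-1/57) + 187/72) = 0 - (-26/19 + 187/72) = 0 - 1*1681/1368 = 0 - 1681/1368 = -1681/1368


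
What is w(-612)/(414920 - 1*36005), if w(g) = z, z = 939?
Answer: 313/126305 ≈ 0.0024781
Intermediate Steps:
w(g) = 939
w(-612)/(414920 - 1*36005) = 939/(414920 - 1*36005) = 939/(414920 - 36005) = 939/378915 = 939*(1/378915) = 313/126305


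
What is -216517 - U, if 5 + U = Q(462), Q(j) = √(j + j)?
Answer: -216512 - 2*√231 ≈ -2.1654e+5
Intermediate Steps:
Q(j) = √2*√j (Q(j) = √(2*j) = √2*√j)
U = -5 + 2*√231 (U = -5 + √2*√462 = -5 + 2*√231 ≈ 25.397)
-216517 - U = -216517 - (-5 + 2*√231) = -216517 + (5 - 2*√231) = -216512 - 2*√231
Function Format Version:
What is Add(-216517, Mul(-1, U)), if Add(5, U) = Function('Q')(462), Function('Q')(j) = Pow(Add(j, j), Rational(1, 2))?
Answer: Add(-216512, Mul(-2, Pow(231, Rational(1, 2)))) ≈ -2.1654e+5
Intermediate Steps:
Function('Q')(j) = Mul(Pow(2, Rational(1, 2)), Pow(j, Rational(1, 2))) (Function('Q')(j) = Pow(Mul(2, j), Rational(1, 2)) = Mul(Pow(2, Rational(1, 2)), Pow(j, Rational(1, 2))))
U = Add(-5, Mul(2, Pow(231, Rational(1, 2)))) (U = Add(-5, Mul(Pow(2, Rational(1, 2)), Pow(462, Rational(1, 2)))) = Add(-5, Mul(2, Pow(231, Rational(1, 2)))) ≈ 25.397)
Add(-216517, Mul(-1, U)) = Add(-216517, Mul(-1, Add(-5, Mul(2, Pow(231, Rational(1, 2)))))) = Add(-216517, Add(5, Mul(-2, Pow(231, Rational(1, 2))))) = Add(-216512, Mul(-2, Pow(231, Rational(1, 2))))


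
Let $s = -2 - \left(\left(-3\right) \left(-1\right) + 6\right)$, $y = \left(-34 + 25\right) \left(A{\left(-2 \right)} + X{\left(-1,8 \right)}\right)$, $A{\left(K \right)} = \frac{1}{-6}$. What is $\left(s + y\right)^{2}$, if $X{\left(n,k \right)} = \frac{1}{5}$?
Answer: $\frac{12769}{100} \approx 127.69$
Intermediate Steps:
$A{\left(K \right)} = - \frac{1}{6}$
$X{\left(n,k \right)} = \frac{1}{5}$
$y = - \frac{3}{10}$ ($y = \left(-34 + 25\right) \left(- \frac{1}{6} + \frac{1}{5}\right) = \left(-9\right) \frac{1}{30} = - \frac{3}{10} \approx -0.3$)
$s = -11$ ($s = -2 - \left(3 + 6\right) = -2 - 9 = -11$)
$\left(s + y\right)^{2} = \left(-11 - \frac{3}{10}\right)^{2} = \left(- \frac{113}{10}\right)^{2} = \frac{12769}{100}$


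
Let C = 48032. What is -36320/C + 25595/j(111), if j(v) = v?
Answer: 38292110/166611 ≈ 229.83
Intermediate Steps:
-36320/C + 25595/j(111) = -36320/48032 + 25595/111 = -36320*1/48032 + 25595*(1/111) = -1135/1501 + 25595/111 = 38292110/166611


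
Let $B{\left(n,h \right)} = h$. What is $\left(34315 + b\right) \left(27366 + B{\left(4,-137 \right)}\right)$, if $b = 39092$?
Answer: $1998799203$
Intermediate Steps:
$\left(34315 + b\right) \left(27366 + B{\left(4,-137 \right)}\right) = \left(34315 + 39092\right) \left(27366 - 137\right) = 73407 \cdot 27229 = 1998799203$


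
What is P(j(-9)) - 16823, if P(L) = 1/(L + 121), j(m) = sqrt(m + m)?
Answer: (-50469*sqrt(2) + 2035582*I)/(-121*I + 3*sqrt(2)) ≈ -16823.0 - 0.00028944*I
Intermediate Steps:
j(m) = sqrt(2)*sqrt(m) (j(m) = sqrt(2*m) = sqrt(2)*sqrt(m))
P(L) = 1/(121 + L)
P(j(-9)) - 16823 = 1/(121 + sqrt(2)*sqrt(-9)) - 16823 = 1/(121 + sqrt(2)*(3*I)) - 16823 = 1/(121 + 3*I*sqrt(2)) - 16823 = -16823 + 1/(121 + 3*I*sqrt(2))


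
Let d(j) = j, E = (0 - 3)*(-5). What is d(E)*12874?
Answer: 193110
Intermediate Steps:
E = 15 (E = -3*(-5) = 15)
d(E)*12874 = 15*12874 = 193110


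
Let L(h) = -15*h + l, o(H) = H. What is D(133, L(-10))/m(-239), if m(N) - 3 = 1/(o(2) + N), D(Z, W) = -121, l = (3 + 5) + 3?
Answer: -28677/710 ≈ -40.390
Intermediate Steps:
l = 11 (l = 8 + 3 = 11)
L(h) = 11 - 15*h (L(h) = -15*h + 11 = 11 - 15*h)
m(N) = 3 + 1/(2 + N)
D(133, L(-10))/m(-239) = -121*(2 - 239)/(7 + 3*(-239)) = -121*(-237/(7 - 717)) = -121/((-1/237*(-710))) = -121/710/237 = -121*237/710 = -28677/710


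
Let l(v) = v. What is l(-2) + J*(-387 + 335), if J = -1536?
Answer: 79870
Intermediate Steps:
l(-2) + J*(-387 + 335) = -2 - 1536*(-387 + 335) = -2 - 1536*(-52) = -2 + 79872 = 79870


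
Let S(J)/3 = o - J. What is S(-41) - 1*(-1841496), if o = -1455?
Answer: 1837254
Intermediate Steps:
S(J) = -4365 - 3*J (S(J) = 3*(-1455 - J) = -4365 - 3*J)
S(-41) - 1*(-1841496) = (-4365 - 3*(-41)) - 1*(-1841496) = (-4365 + 123) + 1841496 = -4242 + 1841496 = 1837254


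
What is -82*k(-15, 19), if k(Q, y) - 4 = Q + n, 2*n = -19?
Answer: 1681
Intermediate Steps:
n = -19/2 (n = (½)*(-19) = -19/2 ≈ -9.5000)
k(Q, y) = -11/2 + Q (k(Q, y) = 4 + (Q - 19/2) = 4 + (-19/2 + Q) = -11/2 + Q)
-82*k(-15, 19) = -82*(-11/2 - 15) = -82*(-41/2) = 1681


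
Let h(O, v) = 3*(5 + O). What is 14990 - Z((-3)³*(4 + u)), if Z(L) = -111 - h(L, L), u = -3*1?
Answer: 15035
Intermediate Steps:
u = -3
h(O, v) = 15 + 3*O
Z(L) = -126 - 3*L (Z(L) = -111 - (15 + 3*L) = -111 + (-15 - 3*L) = -126 - 3*L)
14990 - Z((-3)³*(4 + u)) = 14990 - (-126 - 3*(-3)³*(4 - 3)) = 14990 - (-126 - (-81)) = 14990 - (-126 - 3*(-27)) = 14990 - (-126 + 81) = 14990 - 1*(-45) = 14990 + 45 = 15035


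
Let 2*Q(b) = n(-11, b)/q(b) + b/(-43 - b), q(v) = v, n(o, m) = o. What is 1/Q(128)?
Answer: -43776/18265 ≈ -2.3967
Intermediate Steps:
Q(b) = -11/(2*b) + b/(2*(-43 - b)) (Q(b) = (-11/b + b/(-43 - b))/2 = -11/(2*b) + b/(2*(-43 - b)))
1/Q(128) = 1/((½)*(-473 - 1*128² - 11*128)/(128*(43 + 128))) = 1/((½)*(1/128)*(-473 - 1*16384 - 1408)/171) = 1/((½)*(1/128)*(1/171)*(-473 - 16384 - 1408)) = 1/((½)*(1/128)*(1/171)*(-18265)) = 1/(-18265/43776) = -43776/18265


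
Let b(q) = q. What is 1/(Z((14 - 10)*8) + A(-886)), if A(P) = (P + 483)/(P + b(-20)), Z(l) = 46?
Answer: 906/42079 ≈ 0.021531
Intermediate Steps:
A(P) = (483 + P)/(-20 + P) (A(P) = (P + 483)/(P - 20) = (483 + P)/(-20 + P))
1/(Z((14 - 10)*8) + A(-886)) = 1/(46 + (483 - 886)/(-20 - 886)) = 1/(46 - 403/(-906)) = 1/(46 - 1/906*(-403)) = 1/(46 + 403/906) = 1/(42079/906) = 906/42079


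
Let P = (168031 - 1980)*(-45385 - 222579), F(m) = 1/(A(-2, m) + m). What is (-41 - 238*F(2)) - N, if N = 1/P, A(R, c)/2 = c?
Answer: -10767957019685/133487070492 ≈ -80.667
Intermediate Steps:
A(R, c) = 2*c
F(m) = 1/(3*m) (F(m) = 1/(2*m + m) = 1/(3*m))
P = -44495690164 (P = 166051*(-267964) = -44495690164)
N = -1/44495690164 (N = 1/(-44495690164) = -1/44495690164 ≈ -2.2474e-11)
(-41 - 238*F(2)) - N = (-41 - 238/(3*2)) - 1*(-1/44495690164) = (-41 - 238/(3*2)) + 1/44495690164 = (-41 - 238*⅙) + 1/44495690164 = (-41 - 119/3) + 1/44495690164 = -242/3 + 1/44495690164 = -10767957019685/133487070492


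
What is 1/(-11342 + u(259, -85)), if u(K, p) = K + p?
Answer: -1/11168 ≈ -8.9542e-5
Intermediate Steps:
1/(-11342 + u(259, -85)) = 1/(-11342 + (259 - 85)) = 1/(-11342 + 174) = 1/(-11168) = -1/11168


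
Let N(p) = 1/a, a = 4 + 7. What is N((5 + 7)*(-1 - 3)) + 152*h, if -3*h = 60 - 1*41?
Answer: -31765/33 ≈ -962.58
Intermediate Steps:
a = 11
h = -19/3 (h = -(60 - 1*41)/3 = -(60 - 41)/3 = -1/3*19 = -19/3 ≈ -6.3333)
N(p) = 1/11
N((5 + 7)*(-1 - 3)) + 152*h = 1/11 + 152*(-19/3) = 1/11 - 2888/3 = -31765/33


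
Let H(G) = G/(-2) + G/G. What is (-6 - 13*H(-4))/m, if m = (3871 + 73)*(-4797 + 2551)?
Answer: 45/8858224 ≈ 5.0800e-6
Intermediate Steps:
H(G) = 1 - G/2 (H(G) = G*(-1/2) + 1 = -G/2 + 1 = 1 - G/2)
m = -8858224 (m = 3944*(-2246) = -8858224)
(-6 - 13*H(-4))/m = (-6 - 13*(1 - 1/2*(-4)))/(-8858224) = (-6 - 13*(1 + 2))*(-1/8858224) = (-6 - 13*3)*(-1/8858224) = (-6 - 39)*(-1/8858224) = -45*(-1/8858224) = 45/8858224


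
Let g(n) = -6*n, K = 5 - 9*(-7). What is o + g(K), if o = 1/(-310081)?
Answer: -126513049/310081 ≈ -408.00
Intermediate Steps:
K = 68 (K = 5 + 63 = 68)
o = -1/310081 ≈ -3.2250e-6
o + g(K) = -1/310081 - 6*68 = -1/310081 - 408 = -126513049/310081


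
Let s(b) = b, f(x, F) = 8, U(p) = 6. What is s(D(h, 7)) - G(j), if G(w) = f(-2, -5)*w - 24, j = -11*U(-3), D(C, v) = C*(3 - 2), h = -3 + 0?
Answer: 549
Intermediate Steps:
h = -3
D(C, v) = C (D(C, v) = C*1 = C)
j = -66 (j = -11*6 = -66)
G(w) = -24 + 8*w (G(w) = 8*w - 24 = -24 + 8*w)
s(D(h, 7)) - G(j) = -3 - (-24 + 8*(-66)) = -3 - (-24 - 528) = -3 - 1*(-552) = -3 + 552 = 549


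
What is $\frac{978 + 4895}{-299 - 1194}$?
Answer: $- \frac{5873}{1493} \approx -3.9337$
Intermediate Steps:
$\frac{978 + 4895}{-299 - 1194} = \frac{5873}{-1493} = 5873 \left(- \frac{1}{1493}\right) = - \frac{5873}{1493}$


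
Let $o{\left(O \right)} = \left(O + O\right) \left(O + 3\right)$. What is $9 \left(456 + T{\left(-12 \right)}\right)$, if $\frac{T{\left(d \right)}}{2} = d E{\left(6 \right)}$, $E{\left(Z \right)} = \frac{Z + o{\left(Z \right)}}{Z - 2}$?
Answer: $-2052$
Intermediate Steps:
$o{\left(O \right)} = 2 O \left(3 + O\right)$
$E{\left(Z \right)} = \frac{Z + 2 Z \left(3 + Z\right)}{-2 + Z}$ ($E{\left(Z \right)} = \frac{Z + 2 Z \left(3 + Z\right)}{Z - 2} = \frac{Z + 2 Z \left(3 + Z\right)}{-2 + Z}$)
$T{\left(d \right)} = 57 d$ ($T{\left(d \right)} = 2 d \frac{6 \left(7 + 2 \cdot 6\right)}{-2 + 6} = 2 d \frac{6 \left(7 + 12\right)}{4} = 2 d 6 \cdot \frac{1}{4} \cdot 19 = 2 d \frac{57}{2} = 2 \frac{57 d}{2} = 57 d$)
$9 \left(456 + T{\left(-12 \right)}\right) = 9 \left(456 + 57 \left(-12\right)\right) = 9 \left(456 - 684\right) = 9 \left(-228\right) = -2052$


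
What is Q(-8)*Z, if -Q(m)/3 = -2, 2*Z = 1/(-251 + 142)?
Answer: -3/109 ≈ -0.027523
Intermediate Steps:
Z = -1/218 (Z = 1/(2*(-251 + 142)) = (½)/(-109) = (½)*(-1/109) = -1/218 ≈ -0.0045872)
Q(m) = 6 (Q(m) = -3*(-2) = 6)
Q(-8)*Z = 6*(-1/218) = -3/109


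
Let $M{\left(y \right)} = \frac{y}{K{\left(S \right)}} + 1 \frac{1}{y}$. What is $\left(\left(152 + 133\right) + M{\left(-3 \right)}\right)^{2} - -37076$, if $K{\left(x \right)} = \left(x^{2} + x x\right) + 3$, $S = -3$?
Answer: $\frac{52051141}{441} \approx 1.1803 \cdot 10^{5}$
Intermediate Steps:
$K{\left(x \right)} = 3 + 2 x^{2}$ ($K{\left(x \right)} = \left(x^{2} + x^{2}\right) + 3 = 2 x^{2} + 3 = 3 + 2 x^{2}$)
$M{\left(y \right)} = \frac{1}{y} + \frac{y}{21}$ ($M{\left(y \right)} = \frac{y}{3 + 2 \left(-3\right)^{2}} + 1 \frac{1}{y} = \frac{y}{3 + 2 \cdot 9} + \frac{1}{y} = \frac{y}{3 + 18} + \frac{1}{y} = \frac{y}{21} + \frac{1}{y} = \frac{1}{y} + \frac{y}{21}$)
$\left(\left(152 + 133\right) + M{\left(-3 \right)}\right)^{2} - -37076 = \left(\left(152 + 133\right) + \left(\frac{1}{-3} + \frac{1}{21} \left(-3\right)\right)\right)^{2} - -37076 = \left(285 - \frac{10}{21}\right)^{2} + 37076 = \left(\frac{5975}{21}\right)^{2} + 37076 = \frac{35700625}{441} + 37076 = \frac{52051141}{441}$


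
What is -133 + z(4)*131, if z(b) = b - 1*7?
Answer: -526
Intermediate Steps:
z(b) = -7 + b (z(b) = b - 7 = -7 + b)
-133 + z(4)*131 = -133 + (-7 + 4)*131 = -133 - 3*131 = -133 - 393 = -526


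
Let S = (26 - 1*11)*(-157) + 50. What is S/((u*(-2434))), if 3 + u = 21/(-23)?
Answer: -10603/43812 ≈ -0.24201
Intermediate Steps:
u = -90/23 (u = -3 + 21/(-23) = -3 + 21*(-1/23) = -3 - 21/23 = -90/23 ≈ -3.9130)
S = -2305 (S = (26 - 11)*(-157) + 50 = 15*(-157) + 50 = -2355 + 50 = -2305)
S/((u*(-2434))) = -2305/((-90/23*(-2434))) = -2305/219060/23 = -2305*23/219060 = -10603/43812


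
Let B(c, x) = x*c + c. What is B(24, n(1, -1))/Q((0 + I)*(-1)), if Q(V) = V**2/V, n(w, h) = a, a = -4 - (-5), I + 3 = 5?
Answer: -24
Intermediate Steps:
I = 2 (I = -3 + 5 = 2)
a = 1 (a = -4 - 1*(-5) = -4 + 5 = 1)
n(w, h) = 1
B(c, x) = c + c*x (B(c, x) = c*x + c = c + c*x)
Q(V) = V
B(24, n(1, -1))/Q((0 + I)*(-1)) = (24*(1 + 1))/(((0 + 2)*(-1))) = (24*2)/((2*(-1))) = 48/(-2) = 48*(-1/2) = -24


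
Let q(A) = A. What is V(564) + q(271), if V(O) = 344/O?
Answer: 38297/141 ≈ 271.61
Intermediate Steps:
V(564) + q(271) = 344/564 + 271 = 344*(1/564) + 271 = 86/141 + 271 = 38297/141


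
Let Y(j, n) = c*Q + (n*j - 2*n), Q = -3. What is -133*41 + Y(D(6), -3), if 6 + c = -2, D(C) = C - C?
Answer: -5423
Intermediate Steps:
D(C) = 0
c = -8 (c = -6 - 2 = -8)
Y(j, n) = 24 - 2*n + j*n (Y(j, n) = -8*(-3) + (n*j - 2*n) = 24 + (j*n - 2*n) = 24 + (-2*n + j*n) = 24 - 2*n + j*n)
-133*41 + Y(D(6), -3) = -133*41 + (24 - 2*(-3) + 0*(-3)) = -5453 + (24 + 6 + 0) = -5453 + 30 = -5423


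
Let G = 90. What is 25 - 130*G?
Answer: -11675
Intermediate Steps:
25 - 130*G = 25 - 130*90 = 25 - 11700 = -11675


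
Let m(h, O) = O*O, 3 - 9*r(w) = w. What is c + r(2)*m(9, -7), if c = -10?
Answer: -41/9 ≈ -4.5556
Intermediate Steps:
r(w) = 1/3 - w/9
m(h, O) = O**2
c + r(2)*m(9, -7) = -10 + (1/3 - 1/9*2)*(-7)**2 = -10 + (1/3 - 2/9)*49 = -10 + (1/9)*49 = -10 + 49/9 = -41/9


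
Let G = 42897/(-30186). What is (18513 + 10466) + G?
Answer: 291572399/10062 ≈ 28978.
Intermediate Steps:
G = -14299/10062 (G = 42897*(-1/30186) = -14299/10062 ≈ -1.4211)
(18513 + 10466) + G = (18513 + 10466) - 14299/10062 = 28979 - 14299/10062 = 291572399/10062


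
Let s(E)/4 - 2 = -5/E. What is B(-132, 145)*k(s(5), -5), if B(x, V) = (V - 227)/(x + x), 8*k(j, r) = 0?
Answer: 0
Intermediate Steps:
s(E) = 8 - 20/E (s(E) = 8 + 4*(-5/E) = 8 - 20/E)
k(j, r) = 0 (k(j, r) = (⅛)*0 = 0)
B(x, V) = (-227 + V)/(2*x) (B(x, V) = (-227 + V)/((2*x)) = (-227 + V)*(1/(2*x)) = (-227 + V)/(2*x))
B(-132, 145)*k(s(5), -5) = ((½)*(-227 + 145)/(-132))*0 = ((½)*(-1/132)*(-82))*0 = (41/132)*0 = 0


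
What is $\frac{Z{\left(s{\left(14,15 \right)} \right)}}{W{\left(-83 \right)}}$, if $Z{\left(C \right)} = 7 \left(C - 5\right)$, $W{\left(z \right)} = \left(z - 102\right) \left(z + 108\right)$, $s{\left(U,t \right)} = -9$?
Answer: $\frac{98}{4625} \approx 0.021189$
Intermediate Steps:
$W{\left(z \right)} = \left(-102 + z\right) \left(108 + z\right)$
$Z{\left(C \right)} = -35 + 7 C$ ($Z{\left(C \right)} = 7 \left(-5 + C\right) = -35 + 7 C$)
$\frac{Z{\left(s{\left(14,15 \right)} \right)}}{W{\left(-83 \right)}} = \frac{-35 + 7 \left(-9\right)}{-11016 + \left(-83\right)^{2} + 6 \left(-83\right)} = \frac{-35 - 63}{-11016 + 6889 - 498} = - \frac{98}{-4625} = \left(-98\right) \left(- \frac{1}{4625}\right) = \frac{98}{4625}$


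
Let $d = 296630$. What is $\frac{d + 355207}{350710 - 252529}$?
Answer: $\frac{217279}{32727} \approx 6.6391$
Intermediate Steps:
$\frac{d + 355207}{350710 - 252529} = \frac{296630 + 355207}{350710 - 252529} = \frac{651837}{98181} = 651837 \cdot \frac{1}{98181} = \frac{217279}{32727}$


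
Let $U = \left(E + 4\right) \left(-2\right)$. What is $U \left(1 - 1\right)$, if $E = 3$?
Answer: $0$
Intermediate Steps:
$U = -14$ ($U = \left(3 + 4\right) \left(-2\right) = 7 \left(-2\right) = -14$)
$U \left(1 - 1\right) = - 14 \left(1 - 1\right) = \left(-14\right) 0 = 0$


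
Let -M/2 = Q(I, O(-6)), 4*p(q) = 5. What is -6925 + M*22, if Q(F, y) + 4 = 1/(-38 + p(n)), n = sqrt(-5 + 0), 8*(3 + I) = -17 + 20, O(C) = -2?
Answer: -991927/147 ≈ -6747.8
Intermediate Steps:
I = -21/8 (I = -3 + (-17 + 20)/8 = -3 + (1/8)*3 = -3 + 3/8 = -21/8 ≈ -2.6250)
n = I*sqrt(5) (n = sqrt(-5) = I*sqrt(5) ≈ 2.2361*I)
p(q) = 5/4 (p(q) = (1/4)*5 = 5/4)
Q(F, y) = -592/147 (Q(F, y) = -4 + 1/(-38 + 5/4) = -4 + 1/(-147/4) = -4 - 4/147 = -592/147)
M = 1184/147 (M = -2*(-592/147) = 1184/147 ≈ 8.0544)
-6925 + M*22 = -6925 + (1184/147)*22 = -6925 + 26048/147 = -991927/147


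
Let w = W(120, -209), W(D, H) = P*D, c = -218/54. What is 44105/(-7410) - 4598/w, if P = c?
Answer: 5717141/1615380 ≈ 3.5392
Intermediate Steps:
c = -109/27 (c = -218*1/54 = -109/27 ≈ -4.0370)
P = -109/27 ≈ -4.0370
W(D, H) = -109*D/27
w = -4360/9 (w = -109/27*120 = -4360/9 ≈ -484.44)
44105/(-7410) - 4598/w = 44105/(-7410) - 4598/(-4360/9) = 44105*(-1/7410) - 4598*(-9/4360) = -8821/1482 + 20691/2180 = 5717141/1615380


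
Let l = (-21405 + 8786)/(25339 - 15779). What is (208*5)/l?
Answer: -9942400/12619 ≈ -787.89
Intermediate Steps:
l = -12619/9560 ≈ -1.3200
(208*5)/l = (208*5)/(-12619/9560) = 1040*(-9560/12619) = -9942400/12619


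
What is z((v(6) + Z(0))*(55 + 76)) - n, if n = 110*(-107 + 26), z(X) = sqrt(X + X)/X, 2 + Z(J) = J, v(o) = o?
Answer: 8910 + sqrt(262)/262 ≈ 8910.1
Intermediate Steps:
Z(J) = -2 + J
z(X) = sqrt(2)/sqrt(X) (z(X) = sqrt(2*X)/X = (sqrt(2)*sqrt(X))/X = sqrt(2)/sqrt(X))
n = -8910 (n = 110*(-81) = -8910)
z((v(6) + Z(0))*(55 + 76)) - n = sqrt(2)/sqrt((6 + (-2 + 0))*(55 + 76)) - 1*(-8910) = sqrt(2)/sqrt((6 - 2)*131) + 8910 = sqrt(2)/sqrt(4*131) + 8910 = sqrt(2)/sqrt(524) + 8910 = sqrt(2)*(sqrt(131)/262) + 8910 = sqrt(262)/262 + 8910 = 8910 + sqrt(262)/262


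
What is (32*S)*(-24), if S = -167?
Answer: 128256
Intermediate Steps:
(32*S)*(-24) = (32*(-167))*(-24) = -5344*(-24) = 128256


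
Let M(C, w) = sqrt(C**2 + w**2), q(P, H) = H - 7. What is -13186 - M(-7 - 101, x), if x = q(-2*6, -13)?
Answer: -13186 - 4*sqrt(754) ≈ -13296.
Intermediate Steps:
q(P, H) = -7 + H
x = -20 (x = -7 - 13 = -20)
-13186 - M(-7 - 101, x) = -13186 - sqrt((-7 - 101)**2 + (-20)**2) = -13186 - sqrt((-108)**2 + 400) = -13186 - sqrt(11664 + 400) = -13186 - sqrt(12064) = -13186 - 4*sqrt(754)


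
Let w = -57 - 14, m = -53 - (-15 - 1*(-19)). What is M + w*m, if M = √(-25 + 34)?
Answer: 4050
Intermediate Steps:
m = -57 (m = -53 - (-15 + 19) = -53 - 1*4 = -53 - 4 = -57)
M = 3 (M = √9 = 3)
w = -71
M + w*m = 3 - 71*(-57) = 3 + 4047 = 4050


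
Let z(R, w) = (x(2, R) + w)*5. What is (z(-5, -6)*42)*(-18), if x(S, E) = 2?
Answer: 15120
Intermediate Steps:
z(R, w) = 10 + 5*w (z(R, w) = (2 + w)*5 = 10 + 5*w)
(z(-5, -6)*42)*(-18) = ((10 + 5*(-6))*42)*(-18) = ((10 - 30)*42)*(-18) = -20*42*(-18) = -840*(-18) = 15120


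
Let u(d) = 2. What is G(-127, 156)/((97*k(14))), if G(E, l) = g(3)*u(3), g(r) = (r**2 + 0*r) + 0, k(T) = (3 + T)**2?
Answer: 18/28033 ≈ 0.00064210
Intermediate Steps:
g(r) = r**2 (g(r) = (r**2 + 0) + 0 = r**2 + 0 = r**2)
G(E, l) = 18 (G(E, l) = 3**2*2 = 9*2 = 18)
G(-127, 156)/((97*k(14))) = 18/((97*(3 + 14)**2)) = 18/((97*17**2)) = 18/((97*289)) = 18/28033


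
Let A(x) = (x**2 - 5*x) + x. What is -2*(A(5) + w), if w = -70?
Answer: 130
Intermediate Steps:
A(x) = x**2 - 4*x
-2*(A(5) + w) = -2*(5*(-4 + 5) - 70) = -2*(5*1 - 70) = -2*(5 - 70) = -2*(-65) = 130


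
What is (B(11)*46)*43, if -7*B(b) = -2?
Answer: 3956/7 ≈ 565.14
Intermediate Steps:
B(b) = 2/7 (B(b) = -⅐*(-2) = 2/7)
(B(11)*46)*43 = ((2/7)*46)*43 = (92/7)*43 = 3956/7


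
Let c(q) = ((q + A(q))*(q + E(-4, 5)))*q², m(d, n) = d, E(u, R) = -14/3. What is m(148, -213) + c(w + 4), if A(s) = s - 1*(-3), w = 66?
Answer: 137337644/3 ≈ 4.5779e+7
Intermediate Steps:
A(s) = 3 + s (A(s) = s + 3 = 3 + s)
E(u, R) = -14/3 (E(u, R) = -14*⅓ = -14/3)
c(q) = q²*(3 + 2*q)*(-14/3 + q) (c(q) = ((q + (3 + q))*(q - 14/3))*q² = ((3 + 2*q)*(-14/3 + q))*q² = q²*(3 + 2*q)*(-14/3 + q))
m(148, -213) + c(w + 4) = 148 + (66 + 4)²*(-42 - 19*(66 + 4) + 6*(66 + 4)²)/3 = 148 + (⅓)*70²*(-42 - 19*70 + 6*70²) = 148 + (⅓)*4900*(-42 - 1330 + 6*4900) = 148 + (⅓)*4900*(-42 - 1330 + 29400) = 148 + (⅓)*4900*28028 = 148 + 137337200/3 = 137337644/3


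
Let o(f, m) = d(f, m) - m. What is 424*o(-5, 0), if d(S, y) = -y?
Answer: 0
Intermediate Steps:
o(f, m) = -2*m (o(f, m) = -m - m = -2*m)
424*o(-5, 0) = 424*(-2*0) = 424*0 = 0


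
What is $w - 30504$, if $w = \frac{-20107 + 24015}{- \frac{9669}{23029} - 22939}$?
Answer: $- \frac{4028624008733}{132067975} \approx -30504.0$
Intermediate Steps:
$w = - \frac{22499333}{132067975}$ ($w = \frac{3908}{\left(-9669\right) \frac{1}{23029} - 22939} = \frac{3908}{- \frac{9669}{23029} - 22939} = \frac{3908}{- \frac{528271900}{23029}} = 3908 \left(- \frac{23029}{528271900}\right) = - \frac{22499333}{132067975} \approx -0.17036$)
$w - 30504 = - \frac{22499333}{132067975} - 30504 = - \frac{4028624008733}{132067975}$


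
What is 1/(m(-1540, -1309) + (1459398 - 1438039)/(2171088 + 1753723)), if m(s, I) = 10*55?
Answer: 3924811/2158667409 ≈ 0.0018182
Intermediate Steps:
m(s, I) = 550
1/(m(-1540, -1309) + (1459398 - 1438039)/(2171088 + 1753723)) = 1/(550 + (1459398 - 1438039)/(2171088 + 1753723)) = 1/(550 + 21359/3924811) = 1/(2158667409/3924811) = 3924811/2158667409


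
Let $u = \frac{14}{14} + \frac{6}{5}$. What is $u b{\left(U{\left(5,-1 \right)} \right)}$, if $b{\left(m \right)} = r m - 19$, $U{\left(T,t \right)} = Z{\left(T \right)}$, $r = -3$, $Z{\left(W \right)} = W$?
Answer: $- \frac{374}{5} \approx -74.8$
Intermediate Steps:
$U{\left(T,t \right)} = T$
$b{\left(m \right)} = -19 - 3 m$ ($b{\left(m \right)} = - 3 m - 19 = -19 - 3 m$)
$u = \frac{11}{5}$ ($u = 14 \cdot \frac{1}{14} + 6 \cdot \frac{1}{5} = 1 + \frac{6}{5} = \frac{11}{5} \approx 2.2$)
$u b{\left(U{\left(5,-1 \right)} \right)} = \frac{11 \left(-19 - 15\right)}{5} = \frac{11}{5} \left(-34\right) = - \frac{374}{5}$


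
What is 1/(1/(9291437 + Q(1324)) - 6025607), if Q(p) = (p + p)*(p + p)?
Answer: -16303341/98237525652986 ≈ -1.6596e-7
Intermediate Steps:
Q(p) = 4*p² (Q(p) = (2*p)*(2*p) = 4*p²)
1/(1/(9291437 + Q(1324)) - 6025607) = 1/(1/(9291437 + 4*1324²) - 6025607) = 1/(1/(9291437 + 4*1752976) - 6025607) = 1/(1/(9291437 + 7011904) - 6025607) = 1/(1/16303341 - 6025607) = 1/(-98237525652986/16303341) = -16303341/98237525652986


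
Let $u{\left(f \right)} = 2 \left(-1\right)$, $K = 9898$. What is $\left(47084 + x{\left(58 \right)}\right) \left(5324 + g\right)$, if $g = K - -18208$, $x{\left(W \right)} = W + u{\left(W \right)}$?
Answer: $1575890200$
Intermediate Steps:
$u{\left(f \right)} = -2$
$x{\left(W \right)} = -2 + W$ ($x{\left(W \right)} = W - 2 = -2 + W$)
$g = 28106$ ($g = 9898 - -18208 = 9898 + 18208 = 28106$)
$\left(47084 + x{\left(58 \right)}\right) \left(5324 + g\right) = \left(47084 + \left(-2 + 58\right)\right) \left(5324 + 28106\right) = \left(47084 + 56\right) 33430 = 47140 \cdot 33430 = 1575890200$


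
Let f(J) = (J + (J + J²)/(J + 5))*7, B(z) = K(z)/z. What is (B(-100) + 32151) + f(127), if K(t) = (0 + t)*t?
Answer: 1115468/33 ≈ 33802.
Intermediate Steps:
K(t) = t² (K(t) = t*t = t²)
B(z) = z (B(z) = z²/z = z)
f(J) = 7*J + 7*(J + J²)/(5 + J) (f(J) = (J + (J + J²)/(5 + J))*7 = 7*J + 7*(J + J²)/(5 + J))
(B(-100) + 32151) + f(127) = (-100 + 32151) + 14*127*(3 + 127)/(5 + 127) = 32051 + 14*127*130/132 = 32051 + 14*127*(1/132)*130 = 32051 + 57785/33 = 1115468/33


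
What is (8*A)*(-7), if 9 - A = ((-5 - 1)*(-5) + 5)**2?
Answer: 68096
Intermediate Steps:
A = -1216 (A = 9 - ((-5 - 1)*(-5) + 5)**2 = 9 - (-6*(-5) + 5)**2 = 9 - (30 + 5)**2 = 9 - 1*35**2 = 9 - 1*1225 = 9 - 1225 = -1216)
(8*A)*(-7) = (8*(-1216))*(-7) = -9728*(-7) = 68096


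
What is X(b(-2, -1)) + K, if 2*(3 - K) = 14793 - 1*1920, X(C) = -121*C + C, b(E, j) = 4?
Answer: -13827/2 ≈ -6913.5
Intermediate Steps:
X(C) = -120*C
K = -12867/2 (K = 3 - (14793 - 1*1920)/2 = 3 - (14793 - 1920)/2 = 3 - ½*12873 = 3 - 12873/2 = -12867/2 ≈ -6433.5)
X(b(-2, -1)) + K = -120*4 - 12867/2 = -480 - 12867/2 = -13827/2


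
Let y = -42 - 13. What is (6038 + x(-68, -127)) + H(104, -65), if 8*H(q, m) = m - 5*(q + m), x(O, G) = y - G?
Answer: 12155/2 ≈ 6077.5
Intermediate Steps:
y = -55
x(O, G) = -55 - G
H(q, m) = -5*q/8 - m/2 (H(q, m) = (m - 5*(q + m))/8 = (m - 5*(m + q))/8 = (m + (-5*m - 5*q))/8 = (-5*q - 4*m)/8 = -5*q/8 - m/2)
(6038 + x(-68, -127)) + H(104, -65) = (6038 + (-55 - 1*(-127))) + (-5/8*104 - ½*(-65)) = (6038 + (-55 + 127)) + (-65 + 65/2) = (6038 + 72) - 65/2 = 6110 - 65/2 = 12155/2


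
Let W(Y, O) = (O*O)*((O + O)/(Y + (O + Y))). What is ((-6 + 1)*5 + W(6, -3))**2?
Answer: 961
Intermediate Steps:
W(Y, O) = 2*O**3/(O + 2*Y) (W(Y, O) = O**2*((2*O)/(O + 2*Y)) = O**2*(2*O/(O + 2*Y)) = 2*O**3/(O + 2*Y))
((-6 + 1)*5 + W(6, -3))**2 = ((-6 + 1)*5 + 2*(-3)**3/(-3 + 2*6))**2 = (-5*5 + 2*(-27)/(-3 + 12))**2 = (-25 + 2*(-27)/9)**2 = (-25 + 2*(-27)*(1/9))**2 = (-25 - 6)**2 = (-31)**2 = 961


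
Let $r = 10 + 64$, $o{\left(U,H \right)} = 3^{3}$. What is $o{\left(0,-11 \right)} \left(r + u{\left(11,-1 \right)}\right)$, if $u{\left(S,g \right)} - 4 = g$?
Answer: $2079$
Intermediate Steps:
$o{\left(U,H \right)} = 27$
$r = 74$
$u{\left(S,g \right)} = 4 + g$
$o{\left(0,-11 \right)} \left(r + u{\left(11,-1 \right)}\right) = 27 \left(74 + \left(4 - 1\right)\right) = 27 \left(74 + 3\right) = 27 \cdot 77 = 2079$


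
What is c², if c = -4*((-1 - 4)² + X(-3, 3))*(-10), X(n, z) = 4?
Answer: 1345600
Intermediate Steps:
c = 1160 (c = -4*((-1 - 4)² + 4)*(-10) = -4*((-5)² + 4)*(-10) = -4*(25 + 4)*(-10) = -4*29*(-10) = -116*(-10) = 1160)
c² = 1160² = 1345600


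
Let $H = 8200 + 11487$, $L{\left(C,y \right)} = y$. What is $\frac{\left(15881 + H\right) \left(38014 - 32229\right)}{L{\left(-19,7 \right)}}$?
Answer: $\frac{205760880}{7} \approx 2.9394 \cdot 10^{7}$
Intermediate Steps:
$H = 19687$
$\frac{\left(15881 + H\right) \left(38014 - 32229\right)}{L{\left(-19,7 \right)}} = \frac{\left(15881 + 19687\right) \left(38014 - 32229\right)}{7} = 35568 \cdot 5785 \cdot \frac{1}{7} = 205760880 \cdot \frac{1}{7} = \frac{205760880}{7}$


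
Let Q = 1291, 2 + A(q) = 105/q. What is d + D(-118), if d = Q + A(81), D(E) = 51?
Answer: 36215/27 ≈ 1341.3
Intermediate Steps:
A(q) = -2 + 105/q
d = 34838/27 (d = 1291 + (-2 + 105/81) = 1291 + (-2 + 105*(1/81)) = 1291 + (-2 + 35/27) = 1291 - 19/27 = 34838/27 ≈ 1290.3)
d + D(-118) = 34838/27 + 51 = 36215/27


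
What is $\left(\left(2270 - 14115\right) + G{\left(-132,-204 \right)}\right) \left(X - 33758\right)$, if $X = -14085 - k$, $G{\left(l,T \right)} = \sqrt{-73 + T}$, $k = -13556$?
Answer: $406129515 - 34287 i \sqrt{277} \approx 4.0613 \cdot 10^{8} - 5.7065 \cdot 10^{5} i$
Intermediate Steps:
$X = -529$ ($X = -14085 - -13556 = -14085 + 13556 = -529$)
$\left(\left(2270 - 14115\right) + G{\left(-132,-204 \right)}\right) \left(X - 33758\right) = \left(\left(2270 - 14115\right) + \sqrt{-73 - 204}\right) \left(-529 - 33758\right) = \left(-11845 + \sqrt{-277}\right) \left(-34287\right) = \left(-11845 + i \sqrt{277}\right) \left(-34287\right) = 406129515 - 34287 i \sqrt{277}$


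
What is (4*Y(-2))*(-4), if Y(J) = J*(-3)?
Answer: -96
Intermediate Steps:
Y(J) = -3*J
(4*Y(-2))*(-4) = (4*(-3*(-2)))*(-4) = (4*6)*(-4) = 24*(-4) = -96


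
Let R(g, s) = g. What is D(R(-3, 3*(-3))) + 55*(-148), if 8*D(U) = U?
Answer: -65123/8 ≈ -8140.4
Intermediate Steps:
D(U) = U/8
D(R(-3, 3*(-3))) + 55*(-148) = (1/8)*(-3) + 55*(-148) = -3/8 - 8140 = -65123/8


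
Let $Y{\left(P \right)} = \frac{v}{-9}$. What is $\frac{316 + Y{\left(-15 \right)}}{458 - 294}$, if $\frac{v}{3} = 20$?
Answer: $\frac{232}{123} \approx 1.8862$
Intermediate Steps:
$v = 60$ ($v = 3 \cdot 20 = 60$)
$Y{\left(P \right)} = - \frac{20}{3}$ ($Y{\left(P \right)} = \frac{60}{-9} = 60 \left(- \frac{1}{9}\right) = - \frac{20}{3}$)
$\frac{316 + Y{\left(-15 \right)}}{458 - 294} = \frac{316 - \frac{20}{3}}{458 - 294} = \frac{928}{3 \cdot 164} = \frac{928}{3} \cdot \frac{1}{164} = \frac{232}{123}$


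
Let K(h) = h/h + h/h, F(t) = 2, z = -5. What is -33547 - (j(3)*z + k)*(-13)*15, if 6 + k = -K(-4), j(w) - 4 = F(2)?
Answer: -40957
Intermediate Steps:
j(w) = 6 (j(w) = 4 + 2 = 6)
K(h) = 2 (K(h) = 1 + 1 = 2)
k = -8 (k = -6 - 1*2 = -6 - 2 = -8)
-33547 - (j(3)*z + k)*(-13)*15 = -33547 - (6*(-5) - 8)*(-13)*15 = -33547 - (-30 - 8)*(-13)*15 = -33547 - (-38*(-13))*15 = -33547 - 494*15 = -33547 - 1*7410 = -33547 - 7410 = -40957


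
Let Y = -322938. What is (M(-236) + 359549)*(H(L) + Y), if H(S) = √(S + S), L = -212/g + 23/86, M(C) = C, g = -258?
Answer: -116035821594 + 119771*√36249/43 ≈ -1.1604e+11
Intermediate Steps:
L = 281/258 (L = -212/(-258) + 23/86 = -212*(-1/258) + 23*(1/86) = 106/129 + 23/86 = 281/258 ≈ 1.0891)
H(S) = √2*√S (H(S) = √(2*S) = √2*√S)
(M(-236) + 359549)*(H(L) + Y) = (-236 + 359549)*(√2*√(281/258) - 322938) = 359313*(√2*(√72498/258) - 322938) = 359313*(√36249/129 - 322938) = 359313*(-322938 + √36249/129) = -116035821594 + 119771*√36249/43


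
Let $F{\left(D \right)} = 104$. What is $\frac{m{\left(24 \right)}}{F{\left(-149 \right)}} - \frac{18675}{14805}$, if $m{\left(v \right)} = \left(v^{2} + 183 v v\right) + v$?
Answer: $\frac{4354184}{4277} \approx 1018.0$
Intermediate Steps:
$m{\left(v \right)} = v + 184 v^{2}$ ($m{\left(v \right)} = \left(v^{2} + 183 v^{2}\right) + v = 184 v^{2} + v = v + 184 v^{2}$)
$\frac{m{\left(24 \right)}}{F{\left(-149 \right)}} - \frac{18675}{14805} = \frac{24 \left(1 + 184 \cdot 24\right)}{104} - \frac{18675}{14805} = 24 \left(1 + 4416\right) \frac{1}{104} - \frac{415}{329} = 24 \cdot 4417 \cdot \frac{1}{104} - \frac{415}{329} = 106008 \cdot \frac{1}{104} - \frac{415}{329} = \frac{13251}{13} - \frac{415}{329} = \frac{4354184}{4277}$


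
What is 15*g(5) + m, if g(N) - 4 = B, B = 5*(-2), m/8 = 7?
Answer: -34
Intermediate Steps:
m = 56 (m = 8*7 = 56)
B = -10
g(N) = -6 (g(N) = 4 - 10 = -6)
15*g(5) + m = 15*(-6) + 56 = -90 + 56 = -34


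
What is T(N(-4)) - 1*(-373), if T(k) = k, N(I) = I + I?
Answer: 365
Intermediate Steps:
N(I) = 2*I
T(N(-4)) - 1*(-373) = 2*(-4) - 1*(-373) = -8 + 373 = 365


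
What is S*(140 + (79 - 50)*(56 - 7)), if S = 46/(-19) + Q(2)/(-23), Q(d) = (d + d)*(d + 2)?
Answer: -2126082/437 ≈ -4865.2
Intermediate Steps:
Q(d) = 2*d*(2 + d) (Q(d) = (2*d)*(2 + d) = 2*d*(2 + d))
S = -1362/437 (S = 46/(-19) + (2*2*(2 + 2))/(-23) = 46*(-1/19) + (2*2*4)*(-1/23) = -46/19 + 16*(-1/23) = -46/19 - 16/23 = -1362/437 ≈ -3.1167)
S*(140 + (79 - 50)*(56 - 7)) = -1362*(140 + (79 - 50)*(56 - 7))/437 = -1362*(140 + 29*49)/437 = -1362*(140 + 1421)/437 = -1362/437*1561 = -2126082/437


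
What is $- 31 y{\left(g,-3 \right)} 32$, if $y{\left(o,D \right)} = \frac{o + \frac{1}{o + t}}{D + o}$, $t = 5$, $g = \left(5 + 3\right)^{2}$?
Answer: $- \frac{4381664}{4209} \approx -1041.0$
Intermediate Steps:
$g = 64$ ($g = 8^{2} = 64$)
$y{\left(o,D \right)} = \frac{o + \frac{1}{5 + o}}{D + o}$ ($y{\left(o,D \right)} = \frac{o + \frac{1}{o + 5}}{D + o} = \frac{o + \frac{1}{5 + o}}{D + o}$)
$- 31 y{\left(g,-3 \right)} 32 = - 31 \frac{1 + 64^{2} + 5 \cdot 64}{64^{2} + 5 \left(-3\right) + 5 \cdot 64 - 192} \cdot 32 = - 31 \frac{1 + 4096 + 320}{4096 - 15 + 320 - 192} \cdot 32 = - 31 \cdot \frac{1}{4209} \cdot 4417 \cdot 32 = \left(-31\right) \frac{4417}{4209} \cdot 32 = \left(- \frac{136927}{4209}\right) 32 = - \frac{4381664}{4209}$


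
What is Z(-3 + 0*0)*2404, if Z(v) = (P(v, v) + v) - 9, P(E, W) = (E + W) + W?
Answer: -50484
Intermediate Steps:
P(E, W) = E + 2*W
Z(v) = -9 + 4*v (Z(v) = ((v + 2*v) + v) - 9 = (3*v + v) - 9 = 4*v - 9 = -9 + 4*v)
Z(-3 + 0*0)*2404 = (-9 + 4*(-3 + 0*0))*2404 = (-9 + 4*(-3 + 0))*2404 = (-9 + 4*(-3))*2404 = (-9 - 12)*2404 = -21*2404 = -50484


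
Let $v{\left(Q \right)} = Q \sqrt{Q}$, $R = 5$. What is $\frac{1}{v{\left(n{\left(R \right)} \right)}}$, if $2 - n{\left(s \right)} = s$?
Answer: $\frac{i \sqrt{3}}{9} \approx 0.19245 i$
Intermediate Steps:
$n{\left(s \right)} = 2 - s$
$v{\left(Q \right)} = Q^{\frac{3}{2}}$
$\frac{1}{v{\left(n{\left(R \right)} \right)}} = \frac{1}{\left(2 - 5\right)^{\frac{3}{2}}} = \frac{1}{\left(-3\right)^{\frac{3}{2}}} = \frac{1}{\left(-3\right) i \sqrt{3}} = \frac{i \sqrt{3}}{9}$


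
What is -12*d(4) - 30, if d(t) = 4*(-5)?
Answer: 210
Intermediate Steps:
d(t) = -20
-12*d(4) - 30 = -12*(-20) - 30 = 240 - 30 = 210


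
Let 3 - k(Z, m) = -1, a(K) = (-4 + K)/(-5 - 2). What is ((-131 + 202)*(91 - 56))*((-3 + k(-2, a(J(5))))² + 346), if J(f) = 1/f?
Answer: 862295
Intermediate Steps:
a(K) = 4/7 - K/7 (a(K) = (-4 + K)/(-7) = (-4 + K)*(-⅐) = 4/7 - K/7)
k(Z, m) = 4 (k(Z, m) = 3 - 1*(-1) = 3 + 1 = 4)
((-131 + 202)*(91 - 56))*((-3 + k(-2, a(J(5))))² + 346) = ((-131 + 202)*(91 - 56))*((-3 + 4)² + 346) = (71*35)*(1² + 346) = 2485*(1 + 346) = 2485*347 = 862295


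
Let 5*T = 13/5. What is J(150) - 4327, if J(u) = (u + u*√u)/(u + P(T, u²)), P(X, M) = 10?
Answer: -69217/16 + 75*√6/16 ≈ -4314.6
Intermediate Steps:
T = 13/25 (T = (13/5)/5 = (13*(⅕))/5 = (⅕)*(13/5) = 13/25 ≈ 0.52000)
J(u) = (u + u^(3/2))/(10 + u) (J(u) = (u + u*√u)/(u + 10) = (u + u^(3/2))/(10 + u))
J(150) - 4327 = (150 + 150^(3/2))/(10 + 150) - 4327 = (150 + 750*√6)/160 - 4327 = (15/16 + 75*√6/16) - 4327 = -69217/16 + 75*√6/16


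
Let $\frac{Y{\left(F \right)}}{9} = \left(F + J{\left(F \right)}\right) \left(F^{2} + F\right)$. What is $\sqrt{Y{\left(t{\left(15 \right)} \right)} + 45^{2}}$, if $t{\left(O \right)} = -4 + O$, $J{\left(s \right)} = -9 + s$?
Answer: $3 \sqrt{1941} \approx 132.17$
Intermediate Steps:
$Y{\left(F \right)} = 9 \left(-9 + 2 F\right) \left(F + F^{2}\right)$ ($Y{\left(F \right)} = 9 \left(F + \left(-9 + F\right)\right) \left(F^{2} + F\right) = 9 \left(-9 + 2 F\right) \left(F + F^{2}\right)$)
$\sqrt{Y{\left(t{\left(15 \right)} \right)} + 45^{2}} = \sqrt{9 \left(-4 + 15\right) \left(-9 - 7 \left(-4 + 15\right) + 2 \left(-4 + 15\right)^{2}\right) + 45^{2}} = \sqrt{9 \cdot 11 \left(-9 - 77 + 2 \cdot 11^{2}\right) + 2025} = \sqrt{9 \cdot 11 \left(-9 - 77 + 2 \cdot 121\right) + 2025} = \sqrt{9 \cdot 11 \left(-9 - 77 + 242\right) + 2025} = \sqrt{9 \cdot 11 \cdot 156 + 2025} = \sqrt{15444 + 2025} = \sqrt{17469} = 3 \sqrt{1941}$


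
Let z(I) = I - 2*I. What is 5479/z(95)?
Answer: -5479/95 ≈ -57.674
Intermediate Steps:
z(I) = -I
5479/z(95) = 5479/((-1*95)) = 5479/(-95) = 5479*(-1/95) = -5479/95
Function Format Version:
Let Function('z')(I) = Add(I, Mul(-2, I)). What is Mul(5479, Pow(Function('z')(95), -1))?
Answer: Rational(-5479, 95) ≈ -57.674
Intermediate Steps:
Function('z')(I) = Mul(-1, I)
Mul(5479, Pow(Function('z')(95), -1)) = Mul(5479, Pow(Mul(-1, 95), -1)) = Mul(5479, Pow(-95, -1)) = Mul(5479, Rational(-1, 95)) = Rational(-5479, 95)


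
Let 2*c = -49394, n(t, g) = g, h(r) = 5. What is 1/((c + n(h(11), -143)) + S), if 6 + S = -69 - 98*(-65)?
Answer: -1/18545 ≈ -5.3923e-5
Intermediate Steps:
S = 6295 (S = -6 + (-69 - 98*(-65)) = -6 + (-69 + 6370) = -6 + 6301 = 6295)
c = -24697 (c = (1/2)*(-49394) = -24697)
1/((c + n(h(11), -143)) + S) = 1/((-24697 - 143) + 6295) = 1/(-24840 + 6295) = 1/(-18545) = -1/18545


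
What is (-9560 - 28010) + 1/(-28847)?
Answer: -1083781791/28847 ≈ -37570.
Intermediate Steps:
(-9560 - 28010) + 1/(-28847) = -37570 - 1/28847 = -1083781791/28847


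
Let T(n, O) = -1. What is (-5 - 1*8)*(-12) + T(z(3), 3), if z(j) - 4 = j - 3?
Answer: 155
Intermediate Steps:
z(j) = 1 + j (z(j) = 4 + (j - 3) = 4 + (-3 + j) = 1 + j)
(-5 - 1*8)*(-12) + T(z(3), 3) = (-5 - 1*8)*(-12) - 1 = (-5 - 8)*(-12) - 1 = -13*(-12) - 1 = 156 - 1 = 155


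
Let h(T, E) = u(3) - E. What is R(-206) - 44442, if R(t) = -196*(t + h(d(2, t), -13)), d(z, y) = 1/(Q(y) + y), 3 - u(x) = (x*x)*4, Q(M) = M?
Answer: -146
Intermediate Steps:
u(x) = 3 - 4*x² (u(x) = 3 - x*x*4 = 3 - x²*4 = 3 - 4*x²)
d(z, y) = 1/(2*y) (d(z, y) = 1/(y + y) = 1/(2*y))
h(T, E) = -33 - E (h(T, E) = (3 - 4*3²) - E = (3 - 4*9) - E = (3 - 36) - E = -33 - E)
R(t) = 3920 - 196*t (R(t) = -196*(t + (-33 - 1*(-13))) = -196*(t + (-33 + 13)) = -196*(t - 20) = -196*(-20 + t) = 3920 - 196*t)
R(-206) - 44442 = (3920 - 196*(-206)) - 44442 = (3920 + 40376) - 44442 = 44296 - 44442 = -146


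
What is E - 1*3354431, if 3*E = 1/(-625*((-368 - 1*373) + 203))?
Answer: -3383782271249/1008750 ≈ -3.3544e+6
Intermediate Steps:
E = 1/1008750 (E = 1/(3*((-625*((-368 - 1*373) + 203)))) = 1/(3*((-625*((-368 - 373) + 203)))) = 1/(3*((-625*(-741 + 203)))) = 1/(3*((-625*(-538)))) = (1/3)/336250 = (1/3)*(1/336250) = 1/1008750 ≈ 9.9133e-7)
E - 1*3354431 = 1/1008750 - 1*3354431 = 1/1008750 - 3354431 = -3383782271249/1008750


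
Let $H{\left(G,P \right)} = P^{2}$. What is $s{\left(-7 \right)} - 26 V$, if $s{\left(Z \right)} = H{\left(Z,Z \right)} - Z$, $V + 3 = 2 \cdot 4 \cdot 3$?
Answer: $-490$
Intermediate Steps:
$V = 21$ ($V = -3 + 2 \cdot 4 \cdot 3 = -3 + 8 \cdot 3 = -3 + 24 = 21$)
$s{\left(Z \right)} = Z^{2} - Z$
$s{\left(-7 \right)} - 26 V = - 7 \left(-1 - 7\right) - 546 = \left(-7\right) \left(-8\right) - 546 = 56 - 546 = -490$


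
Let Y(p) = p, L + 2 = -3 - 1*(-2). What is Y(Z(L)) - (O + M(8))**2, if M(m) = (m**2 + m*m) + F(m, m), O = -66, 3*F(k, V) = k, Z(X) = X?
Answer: -37663/9 ≈ -4184.8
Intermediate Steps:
L = -3 (L = -2 + (-3 - 1*(-2)) = -2 + (-3 + 2) = -2 - 1 = -3)
F(k, V) = k/3
M(m) = 2*m**2 + m/3 (M(m) = (m**2 + m*m) + m/3 = (m**2 + m**2) + m/3 = 2*m**2 + m/3)
Y(Z(L)) - (O + M(8))**2 = -3 - (-66 + (1/3)*8*(1 + 6*8))**2 = -3 - (-66 + (1/3)*8*(1 + 48))**2 = -3 - (-66 + (1/3)*8*49)**2 = -3 - (-66 + 392/3)**2 = -3 - (194/3)**2 = -3 - 1*37636/9 = -3 - 37636/9 = -37663/9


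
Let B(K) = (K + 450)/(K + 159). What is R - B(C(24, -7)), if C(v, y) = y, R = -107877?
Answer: -16397747/152 ≈ -1.0788e+5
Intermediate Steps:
B(K) = (450 + K)/(159 + K)
R - B(C(24, -7)) = -107877 - (450 - 7)/(159 - 7) = -107877 - 443/152 = -16397747/152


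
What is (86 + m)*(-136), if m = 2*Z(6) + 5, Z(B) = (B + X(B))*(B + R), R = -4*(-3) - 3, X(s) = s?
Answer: -61336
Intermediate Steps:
R = 9 (R = 12 - 3 = 9)
Z(B) = 2*B*(9 + B) (Z(B) = (B + B)*(B + 9) = (2*B)*(9 + B) = 2*B*(9 + B))
m = 365 (m = 2*(2*6*(9 + 6)) + 5 = 2*(2*6*15) + 5 = 2*180 + 5 = 360 + 5 = 365)
(86 + m)*(-136) = (86 + 365)*(-136) = 451*(-136) = -61336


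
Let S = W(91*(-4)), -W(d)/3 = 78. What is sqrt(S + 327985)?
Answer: sqrt(327751) ≈ 572.50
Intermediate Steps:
W(d) = -234 (W(d) = -3*78 = -234)
S = -234
sqrt(S + 327985) = sqrt(-234 + 327985) = sqrt(327751)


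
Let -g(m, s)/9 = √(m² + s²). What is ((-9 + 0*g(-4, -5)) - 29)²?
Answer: 1444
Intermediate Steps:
g(m, s) = -9*√(m² + s²)
((-9 + 0*g(-4, -5)) - 29)² = ((-9 + 0*(-9*√((-4)² + (-5)²))) - 29)² = ((-9 + 0*(-9*√(16 + 25))) - 29)² = ((-9 + 0*(-9*√41)) - 29)² = ((-9 + 0) - 29)² = (-9 - 29)² = (-38)² = 1444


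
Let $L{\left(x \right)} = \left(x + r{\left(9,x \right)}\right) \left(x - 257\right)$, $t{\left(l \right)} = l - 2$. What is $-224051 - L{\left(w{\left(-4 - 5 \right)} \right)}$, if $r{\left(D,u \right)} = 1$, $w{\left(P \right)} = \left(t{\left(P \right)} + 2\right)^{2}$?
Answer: $-209619$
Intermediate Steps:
$t{\left(l \right)} = -2 + l$
$w{\left(P \right)} = P^{2}$ ($w{\left(P \right)} = \left(\left(-2 + P\right) + 2\right)^{2} = P^{2}$)
$L{\left(x \right)} = \left(1 + x\right) \left(-257 + x\right)$ ($L{\left(x \right)} = \left(x + 1\right) \left(x - 257\right) = \left(1 + x\right) \left(-257 + x\right)$)
$-224051 - L{\left(w{\left(-4 - 5 \right)} \right)} = -224051 - \left(-257 + \left(\left(-4 - 5\right)^{2}\right)^{2} - 256 \left(-4 - 5\right)^{2}\right) = -224051 - \left(-257 + \left(\left(-9\right)^{2}\right)^{2} - 256 \left(-9\right)^{2}\right) = -224051 - \left(-257 + 81^{2} - 20736\right) = -224051 - \left(-257 + 6561 - 20736\right) = -224051 - -14432 = -224051 + 14432 = -209619$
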